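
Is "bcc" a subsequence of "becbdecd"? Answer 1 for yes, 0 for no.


Check if "bcc" is a subsequence of "becbdecd"
Greedy scan:
  Position 0 ('b'): matches sub[0] = 'b'
  Position 1 ('e'): no match needed
  Position 2 ('c'): matches sub[1] = 'c'
  Position 3 ('b'): no match needed
  Position 4 ('d'): no match needed
  Position 5 ('e'): no match needed
  Position 6 ('c'): matches sub[2] = 'c'
  Position 7 ('d'): no match needed
All 3 characters matched => is a subsequence

1


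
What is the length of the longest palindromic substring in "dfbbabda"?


Input: "dfbbabda"
Checking substrings for palindromes:
  [3:6] "bab" (len 3) => palindrome
  [2:4] "bb" (len 2) => palindrome
Longest palindromic substring: "bab" with length 3

3


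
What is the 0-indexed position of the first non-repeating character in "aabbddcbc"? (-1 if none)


Input: aabbddcbc
Character frequencies:
  'a': 2
  'b': 3
  'c': 2
  'd': 2
Scanning left to right for freq == 1:
  Position 0 ('a'): freq=2, skip
  Position 1 ('a'): freq=2, skip
  Position 2 ('b'): freq=3, skip
  Position 3 ('b'): freq=3, skip
  Position 4 ('d'): freq=2, skip
  Position 5 ('d'): freq=2, skip
  Position 6 ('c'): freq=2, skip
  Position 7 ('b'): freq=3, skip
  Position 8 ('c'): freq=2, skip
  No unique character found => answer = -1

-1


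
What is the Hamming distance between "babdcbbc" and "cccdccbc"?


Comparing "babdcbbc" and "cccdccbc" position by position:
  Position 0: 'b' vs 'c' => differ
  Position 1: 'a' vs 'c' => differ
  Position 2: 'b' vs 'c' => differ
  Position 3: 'd' vs 'd' => same
  Position 4: 'c' vs 'c' => same
  Position 5: 'b' vs 'c' => differ
  Position 6: 'b' vs 'b' => same
  Position 7: 'c' vs 'c' => same
Total differences (Hamming distance): 4

4


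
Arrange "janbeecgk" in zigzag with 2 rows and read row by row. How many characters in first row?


Zigzag "janbeecgk" into 2 rows:
Placing characters:
  'j' => row 0
  'a' => row 1
  'n' => row 0
  'b' => row 1
  'e' => row 0
  'e' => row 1
  'c' => row 0
  'g' => row 1
  'k' => row 0
Rows:
  Row 0: "jneck"
  Row 1: "abeg"
First row length: 5

5


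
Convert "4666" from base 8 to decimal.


Input: "4666" in base 8
Positional expansion:
  Digit '4' (value 4) x 8^3 = 2048
  Digit '6' (value 6) x 8^2 = 384
  Digit '6' (value 6) x 8^1 = 48
  Digit '6' (value 6) x 8^0 = 6
Sum = 2486

2486


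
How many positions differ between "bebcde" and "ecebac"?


Comparing "bebcde" and "ecebac" position by position:
  Position 0: 'b' vs 'e' => DIFFER
  Position 1: 'e' vs 'c' => DIFFER
  Position 2: 'b' vs 'e' => DIFFER
  Position 3: 'c' vs 'b' => DIFFER
  Position 4: 'd' vs 'a' => DIFFER
  Position 5: 'e' vs 'c' => DIFFER
Positions that differ: 6

6


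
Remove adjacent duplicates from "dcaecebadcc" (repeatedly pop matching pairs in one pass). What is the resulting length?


Input: dcaecebadcc
Stack-based adjacent duplicate removal:
  Read 'd': push. Stack: d
  Read 'c': push. Stack: dc
  Read 'a': push. Stack: dca
  Read 'e': push. Stack: dcae
  Read 'c': push. Stack: dcaec
  Read 'e': push. Stack: dcaece
  Read 'b': push. Stack: dcaeceb
  Read 'a': push. Stack: dcaeceba
  Read 'd': push. Stack: dcaecebad
  Read 'c': push. Stack: dcaecebadc
  Read 'c': matches stack top 'c' => pop. Stack: dcaecebad
Final stack: "dcaecebad" (length 9)

9


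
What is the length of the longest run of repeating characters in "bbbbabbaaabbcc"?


Input: "bbbbabbaaabbcc"
Scanning for longest run:
  Position 1 ('b'): continues run of 'b', length=2
  Position 2 ('b'): continues run of 'b', length=3
  Position 3 ('b'): continues run of 'b', length=4
  Position 4 ('a'): new char, reset run to 1
  Position 5 ('b'): new char, reset run to 1
  Position 6 ('b'): continues run of 'b', length=2
  Position 7 ('a'): new char, reset run to 1
  Position 8 ('a'): continues run of 'a', length=2
  Position 9 ('a'): continues run of 'a', length=3
  Position 10 ('b'): new char, reset run to 1
  Position 11 ('b'): continues run of 'b', length=2
  Position 12 ('c'): new char, reset run to 1
  Position 13 ('c'): continues run of 'c', length=2
Longest run: 'b' with length 4

4


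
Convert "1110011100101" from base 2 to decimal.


Input: "1110011100101" in base 2
Positional expansion:
  Digit '1' (value 1) x 2^12 = 4096
  Digit '1' (value 1) x 2^11 = 2048
  Digit '1' (value 1) x 2^10 = 1024
  Digit '0' (value 0) x 2^9 = 0
  Digit '0' (value 0) x 2^8 = 0
  Digit '1' (value 1) x 2^7 = 128
  Digit '1' (value 1) x 2^6 = 64
  Digit '1' (value 1) x 2^5 = 32
  Digit '0' (value 0) x 2^4 = 0
  Digit '0' (value 0) x 2^3 = 0
  Digit '1' (value 1) x 2^2 = 4
  Digit '0' (value 0) x 2^1 = 0
  Digit '1' (value 1) x 2^0 = 1
Sum = 7397

7397


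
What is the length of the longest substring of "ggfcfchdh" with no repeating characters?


Input: "ggfcfchdh"
Sliding window (track last position of each char):
  Position 0 ('g'): window [0,0] length 1 -- new best
  Position 1 ('g'): repeat (last at 0), move window start to 1
  Position 1 ('g'): window [1,1] length 1
  Position 2 ('f'): window [1,2] length 2 -- new best
  Position 3 ('c'): window [1,3] length 3 -- new best
  Position 4 ('f'): repeat (last at 2), move window start to 3
  Position 4 ('f'): window [3,4] length 2
  Position 5 ('c'): repeat (last at 3), move window start to 4
  Position 5 ('c'): window [4,5] length 2
  Position 6 ('h'): window [4,6] length 3
  Position 7 ('d'): window [4,7] length 4 -- new best
  Position 8 ('h'): repeat (last at 6), move window start to 7
  Position 8 ('h'): window [7,8] length 2
Longest substring with no repeats: "fchd" with length 4

4


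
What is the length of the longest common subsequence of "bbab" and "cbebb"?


LCS of "bbab" and "cbebb"
DP table:
           c    b    e    b    b
      0    0    0    0    0    0
  b   0    0    1    1    1    1
  b   0    0    1    1    2    2
  a   0    0    1    1    2    2
  b   0    0    1    1    2    3
LCS length = dp[4][5] = 3

3


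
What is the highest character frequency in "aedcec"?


Input: aedcec
Character counts:
  'a': 1
  'c': 2
  'd': 1
  'e': 2
Maximum frequency: 2

2


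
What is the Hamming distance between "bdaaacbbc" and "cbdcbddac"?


Comparing "bdaaacbbc" and "cbdcbddac" position by position:
  Position 0: 'b' vs 'c' => differ
  Position 1: 'd' vs 'b' => differ
  Position 2: 'a' vs 'd' => differ
  Position 3: 'a' vs 'c' => differ
  Position 4: 'a' vs 'b' => differ
  Position 5: 'c' vs 'd' => differ
  Position 6: 'b' vs 'd' => differ
  Position 7: 'b' vs 'a' => differ
  Position 8: 'c' vs 'c' => same
Total differences (Hamming distance): 8

8


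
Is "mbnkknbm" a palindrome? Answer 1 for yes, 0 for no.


Input: mbnkknbm
Reversed: mbnkknbm
  Compare pos 0 ('m') with pos 7 ('m'): match
  Compare pos 1 ('b') with pos 6 ('b'): match
  Compare pos 2 ('n') with pos 5 ('n'): match
  Compare pos 3 ('k') with pos 4 ('k'): match
Result: palindrome

1


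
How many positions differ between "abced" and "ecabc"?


Comparing "abced" and "ecabc" position by position:
  Position 0: 'a' vs 'e' => DIFFER
  Position 1: 'b' vs 'c' => DIFFER
  Position 2: 'c' vs 'a' => DIFFER
  Position 3: 'e' vs 'b' => DIFFER
  Position 4: 'd' vs 'c' => DIFFER
Positions that differ: 5

5


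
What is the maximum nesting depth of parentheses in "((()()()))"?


Input: "((()()()))"
Tracking depth:
  Position 0 '(': depth becomes 1
  Position 1 '(': depth becomes 2
  Position 2 '(': depth becomes 3
  Position 3 ')': depth becomes 2
  Position 4 '(': depth becomes 3
  Position 5 ')': depth becomes 2
  Position 6 '(': depth becomes 3
  Position 7 ')': depth becomes 2
  Position 8 ')': depth becomes 1
  Position 9 ')': depth becomes 0
Maximum depth reached: 3

3


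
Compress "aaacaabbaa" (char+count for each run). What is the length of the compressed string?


Input: aaacaabbaa
Runs:
  'a' x 3 => "a3"
  'c' x 1 => "c1"
  'a' x 2 => "a2"
  'b' x 2 => "b2"
  'a' x 2 => "a2"
Compressed: "a3c1a2b2a2"
Compressed length: 10

10


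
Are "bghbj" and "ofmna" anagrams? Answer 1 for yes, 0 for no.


Strings: "bghbj", "ofmna"
Sorted first:  bbghj
Sorted second: afmno
Differ at position 0: 'b' vs 'a' => not anagrams

0


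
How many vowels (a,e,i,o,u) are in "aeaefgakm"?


Input: aeaefgakm
Checking each character:
  'a' at position 0: vowel (running total: 1)
  'e' at position 1: vowel (running total: 2)
  'a' at position 2: vowel (running total: 3)
  'e' at position 3: vowel (running total: 4)
  'f' at position 4: consonant
  'g' at position 5: consonant
  'a' at position 6: vowel (running total: 5)
  'k' at position 7: consonant
  'm' at position 8: consonant
Total vowels: 5

5


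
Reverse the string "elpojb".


Input: elpojb
Reading characters right to left:
  Position 5: 'b'
  Position 4: 'j'
  Position 3: 'o'
  Position 2: 'p'
  Position 1: 'l'
  Position 0: 'e'
Reversed: bjople

bjople


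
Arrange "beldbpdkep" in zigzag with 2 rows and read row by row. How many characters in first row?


Zigzag "beldbpdkep" into 2 rows:
Placing characters:
  'b' => row 0
  'e' => row 1
  'l' => row 0
  'd' => row 1
  'b' => row 0
  'p' => row 1
  'd' => row 0
  'k' => row 1
  'e' => row 0
  'p' => row 1
Rows:
  Row 0: "blbde"
  Row 1: "edpkp"
First row length: 5

5


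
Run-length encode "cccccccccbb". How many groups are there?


Input: cccccccccbb
Scanning for consecutive runs:
  Group 1: 'c' x 9 (positions 0-8)
  Group 2: 'b' x 2 (positions 9-10)
Total groups: 2

2


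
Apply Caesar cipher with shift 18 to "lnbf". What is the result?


Caesar cipher: shift "lnbf" by 18
  'l' (pos 11) + 18 = pos 3 = 'd'
  'n' (pos 13) + 18 = pos 5 = 'f'
  'b' (pos 1) + 18 = pos 19 = 't'
  'f' (pos 5) + 18 = pos 23 = 'x'
Result: dftx

dftx


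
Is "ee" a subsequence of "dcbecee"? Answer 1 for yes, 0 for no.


Check if "ee" is a subsequence of "dcbecee"
Greedy scan:
  Position 0 ('d'): no match needed
  Position 1 ('c'): no match needed
  Position 2 ('b'): no match needed
  Position 3 ('e'): matches sub[0] = 'e'
  Position 4 ('c'): no match needed
  Position 5 ('e'): matches sub[1] = 'e'
  Position 6 ('e'): no match needed
All 2 characters matched => is a subsequence

1


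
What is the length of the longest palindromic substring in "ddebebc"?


Input: "ddebebc"
Checking substrings for palindromes:
  [2:5] "ebe" (len 3) => palindrome
  [3:6] "beb" (len 3) => palindrome
  [0:2] "dd" (len 2) => palindrome
Longest palindromic substring: "ebe" with length 3

3


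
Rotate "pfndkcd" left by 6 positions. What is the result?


Input: "pfndkcd", rotate left by 6
First 6 characters: "pfndkc"
Remaining characters: "d"
Concatenate remaining + first: "d" + "pfndkc" = "dpfndkc"

dpfndkc


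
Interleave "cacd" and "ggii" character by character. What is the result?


Interleaving "cacd" and "ggii":
  Position 0: 'c' from first, 'g' from second => "cg"
  Position 1: 'a' from first, 'g' from second => "ag"
  Position 2: 'c' from first, 'i' from second => "ci"
  Position 3: 'd' from first, 'i' from second => "di"
Result: cgagcidi

cgagcidi


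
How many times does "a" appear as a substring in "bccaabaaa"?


Searching for "a" in "bccaabaaa"
Scanning each position:
  Position 0: "b" => no
  Position 1: "c" => no
  Position 2: "c" => no
  Position 3: "a" => MATCH
  Position 4: "a" => MATCH
  Position 5: "b" => no
  Position 6: "a" => MATCH
  Position 7: "a" => MATCH
  Position 8: "a" => MATCH
Total occurrences: 5

5


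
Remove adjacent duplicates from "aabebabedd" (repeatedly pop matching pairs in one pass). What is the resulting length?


Input: aabebabedd
Stack-based adjacent duplicate removal:
  Read 'a': push. Stack: a
  Read 'a': matches stack top 'a' => pop. Stack: (empty)
  Read 'b': push. Stack: b
  Read 'e': push. Stack: be
  Read 'b': push. Stack: beb
  Read 'a': push. Stack: beba
  Read 'b': push. Stack: bebab
  Read 'e': push. Stack: bebabe
  Read 'd': push. Stack: bebabed
  Read 'd': matches stack top 'd' => pop. Stack: bebabe
Final stack: "bebabe" (length 6)

6


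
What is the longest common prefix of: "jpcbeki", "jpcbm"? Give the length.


Words: jpcbeki, jpcbm
  Position 0: all 'j' => match
  Position 1: all 'p' => match
  Position 2: all 'c' => match
  Position 3: all 'b' => match
  Position 4: ('e', 'm') => mismatch, stop
LCP = "jpcb" (length 4)

4


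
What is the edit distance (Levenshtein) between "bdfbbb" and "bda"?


Computing edit distance: "bdfbbb" -> "bda"
DP table:
           b    d    a
      0    1    2    3
  b   1    0    1    2
  d   2    1    0    1
  f   3    2    1    1
  b   4    3    2    2
  b   5    4    3    3
  b   6    5    4    4
Edit distance = dp[6][3] = 4

4


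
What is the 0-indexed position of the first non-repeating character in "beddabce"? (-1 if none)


Input: beddabce
Character frequencies:
  'a': 1
  'b': 2
  'c': 1
  'd': 2
  'e': 2
Scanning left to right for freq == 1:
  Position 0 ('b'): freq=2, skip
  Position 1 ('e'): freq=2, skip
  Position 2 ('d'): freq=2, skip
  Position 3 ('d'): freq=2, skip
  Position 4 ('a'): unique! => answer = 4

4


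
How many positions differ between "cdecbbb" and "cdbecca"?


Comparing "cdecbbb" and "cdbecca" position by position:
  Position 0: 'c' vs 'c' => same
  Position 1: 'd' vs 'd' => same
  Position 2: 'e' vs 'b' => DIFFER
  Position 3: 'c' vs 'e' => DIFFER
  Position 4: 'b' vs 'c' => DIFFER
  Position 5: 'b' vs 'c' => DIFFER
  Position 6: 'b' vs 'a' => DIFFER
Positions that differ: 5

5


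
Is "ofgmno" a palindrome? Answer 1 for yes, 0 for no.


Input: ofgmno
Reversed: onmgfo
  Compare pos 0 ('o') with pos 5 ('o'): match
  Compare pos 1 ('f') with pos 4 ('n'): MISMATCH
  Compare pos 2 ('g') with pos 3 ('m'): MISMATCH
Result: not a palindrome

0


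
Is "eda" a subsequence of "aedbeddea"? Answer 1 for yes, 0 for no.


Check if "eda" is a subsequence of "aedbeddea"
Greedy scan:
  Position 0 ('a'): no match needed
  Position 1 ('e'): matches sub[0] = 'e'
  Position 2 ('d'): matches sub[1] = 'd'
  Position 3 ('b'): no match needed
  Position 4 ('e'): no match needed
  Position 5 ('d'): no match needed
  Position 6 ('d'): no match needed
  Position 7 ('e'): no match needed
  Position 8 ('a'): matches sub[2] = 'a'
All 3 characters matched => is a subsequence

1


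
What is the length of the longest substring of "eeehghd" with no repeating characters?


Input: "eeehghd"
Sliding window (track last position of each char):
  Position 0 ('e'): window [0,0] length 1 -- new best
  Position 1 ('e'): repeat (last at 0), move window start to 1
  Position 1 ('e'): window [1,1] length 1
  Position 2 ('e'): repeat (last at 1), move window start to 2
  Position 2 ('e'): window [2,2] length 1
  Position 3 ('h'): window [2,3] length 2 -- new best
  Position 4 ('g'): window [2,4] length 3 -- new best
  Position 5 ('h'): repeat (last at 3), move window start to 4
  Position 5 ('h'): window [4,5] length 2
  Position 6 ('d'): window [4,6] length 3
Longest substring with no repeats: "ehg" with length 3

3


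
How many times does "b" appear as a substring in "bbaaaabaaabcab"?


Searching for "b" in "bbaaaabaaabcab"
Scanning each position:
  Position 0: "b" => MATCH
  Position 1: "b" => MATCH
  Position 2: "a" => no
  Position 3: "a" => no
  Position 4: "a" => no
  Position 5: "a" => no
  Position 6: "b" => MATCH
  Position 7: "a" => no
  Position 8: "a" => no
  Position 9: "a" => no
  Position 10: "b" => MATCH
  Position 11: "c" => no
  Position 12: "a" => no
  Position 13: "b" => MATCH
Total occurrences: 5

5


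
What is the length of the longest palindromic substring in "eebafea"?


Input: "eebafea"
Checking substrings for palindromes:
  [0:2] "ee" (len 2) => palindrome
Longest palindromic substring: "ee" with length 2

2


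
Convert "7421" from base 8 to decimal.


Input: "7421" in base 8
Positional expansion:
  Digit '7' (value 7) x 8^3 = 3584
  Digit '4' (value 4) x 8^2 = 256
  Digit '2' (value 2) x 8^1 = 16
  Digit '1' (value 1) x 8^0 = 1
Sum = 3857

3857


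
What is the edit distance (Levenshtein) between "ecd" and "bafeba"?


Computing edit distance: "ecd" -> "bafeba"
DP table:
           b    a    f    e    b    a
      0    1    2    3    4    5    6
  e   1    1    2    3    3    4    5
  c   2    2    2    3    4    4    5
  d   3    3    3    3    4    5    5
Edit distance = dp[3][6] = 5

5


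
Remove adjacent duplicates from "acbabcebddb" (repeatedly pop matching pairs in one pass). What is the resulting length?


Input: acbabcebddb
Stack-based adjacent duplicate removal:
  Read 'a': push. Stack: a
  Read 'c': push. Stack: ac
  Read 'b': push. Stack: acb
  Read 'a': push. Stack: acba
  Read 'b': push. Stack: acbab
  Read 'c': push. Stack: acbabc
  Read 'e': push. Stack: acbabce
  Read 'b': push. Stack: acbabceb
  Read 'd': push. Stack: acbabcebd
  Read 'd': matches stack top 'd' => pop. Stack: acbabceb
  Read 'b': matches stack top 'b' => pop. Stack: acbabce
Final stack: "acbabce" (length 7)

7


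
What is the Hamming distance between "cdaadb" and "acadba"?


Comparing "cdaadb" and "acadba" position by position:
  Position 0: 'c' vs 'a' => differ
  Position 1: 'd' vs 'c' => differ
  Position 2: 'a' vs 'a' => same
  Position 3: 'a' vs 'd' => differ
  Position 4: 'd' vs 'b' => differ
  Position 5: 'b' vs 'a' => differ
Total differences (Hamming distance): 5

5


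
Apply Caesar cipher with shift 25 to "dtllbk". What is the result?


Caesar cipher: shift "dtllbk" by 25
  'd' (pos 3) + 25 = pos 2 = 'c'
  't' (pos 19) + 25 = pos 18 = 's'
  'l' (pos 11) + 25 = pos 10 = 'k'
  'l' (pos 11) + 25 = pos 10 = 'k'
  'b' (pos 1) + 25 = pos 0 = 'a'
  'k' (pos 10) + 25 = pos 9 = 'j'
Result: cskkaj

cskkaj


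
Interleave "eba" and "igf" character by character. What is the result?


Interleaving "eba" and "igf":
  Position 0: 'e' from first, 'i' from second => "ei"
  Position 1: 'b' from first, 'g' from second => "bg"
  Position 2: 'a' from first, 'f' from second => "af"
Result: eibgaf

eibgaf


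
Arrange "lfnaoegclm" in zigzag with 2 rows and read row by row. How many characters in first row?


Zigzag "lfnaoegclm" into 2 rows:
Placing characters:
  'l' => row 0
  'f' => row 1
  'n' => row 0
  'a' => row 1
  'o' => row 0
  'e' => row 1
  'g' => row 0
  'c' => row 1
  'l' => row 0
  'm' => row 1
Rows:
  Row 0: "lnogl"
  Row 1: "faecm"
First row length: 5

5


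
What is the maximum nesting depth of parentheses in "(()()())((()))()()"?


Input: "(()()())((()))()()"
Tracking depth:
  Position 0 '(': depth becomes 1
  Position 1 '(': depth becomes 2
  Position 2 ')': depth becomes 1
  Position 3 '(': depth becomes 2
  Position 4 ')': depth becomes 1
  Position 5 '(': depth becomes 2
  Position 6 ')': depth becomes 1
  Position 7 ')': depth becomes 0
  Position 8 '(': depth becomes 1
  Position 9 '(': depth becomes 2
  Position 10 '(': depth becomes 3
  Position 11 ')': depth becomes 2
  Position 12 ')': depth becomes 1
  Position 13 ')': depth becomes 0
  Position 14 '(': depth becomes 1
  Position 15 ')': depth becomes 0
  Position 16 '(': depth becomes 1
  Position 17 ')': depth becomes 0
Maximum depth reached: 3

3


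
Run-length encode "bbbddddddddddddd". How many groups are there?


Input: bbbddddddddddddd
Scanning for consecutive runs:
  Group 1: 'b' x 3 (positions 0-2)
  Group 2: 'd' x 13 (positions 3-15)
Total groups: 2

2


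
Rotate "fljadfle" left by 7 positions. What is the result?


Input: "fljadfle", rotate left by 7
First 7 characters: "fljadfl"
Remaining characters: "e"
Concatenate remaining + first: "e" + "fljadfl" = "efljadfl"

efljadfl


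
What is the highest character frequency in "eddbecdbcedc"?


Input: eddbecdbcedc
Character counts:
  'b': 2
  'c': 3
  'd': 4
  'e': 3
Maximum frequency: 4

4


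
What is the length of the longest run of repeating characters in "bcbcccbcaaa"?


Input: "bcbcccbcaaa"
Scanning for longest run:
  Position 1 ('c'): new char, reset run to 1
  Position 2 ('b'): new char, reset run to 1
  Position 3 ('c'): new char, reset run to 1
  Position 4 ('c'): continues run of 'c', length=2
  Position 5 ('c'): continues run of 'c', length=3
  Position 6 ('b'): new char, reset run to 1
  Position 7 ('c'): new char, reset run to 1
  Position 8 ('a'): new char, reset run to 1
  Position 9 ('a'): continues run of 'a', length=2
  Position 10 ('a'): continues run of 'a', length=3
Longest run: 'c' with length 3

3


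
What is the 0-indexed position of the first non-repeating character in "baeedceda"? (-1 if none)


Input: baeedceda
Character frequencies:
  'a': 2
  'b': 1
  'c': 1
  'd': 2
  'e': 3
Scanning left to right for freq == 1:
  Position 0 ('b'): unique! => answer = 0

0


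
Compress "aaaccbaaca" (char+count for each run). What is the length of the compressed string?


Input: aaaccbaaca
Runs:
  'a' x 3 => "a3"
  'c' x 2 => "c2"
  'b' x 1 => "b1"
  'a' x 2 => "a2"
  'c' x 1 => "c1"
  'a' x 1 => "a1"
Compressed: "a3c2b1a2c1a1"
Compressed length: 12

12


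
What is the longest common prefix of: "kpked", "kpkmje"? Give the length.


Words: kpked, kpkmje
  Position 0: all 'k' => match
  Position 1: all 'p' => match
  Position 2: all 'k' => match
  Position 3: ('e', 'm') => mismatch, stop
LCP = "kpk" (length 3)

3


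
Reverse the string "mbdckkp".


Input: mbdckkp
Reading characters right to left:
  Position 6: 'p'
  Position 5: 'k'
  Position 4: 'k'
  Position 3: 'c'
  Position 2: 'd'
  Position 1: 'b'
  Position 0: 'm'
Reversed: pkkcdbm

pkkcdbm


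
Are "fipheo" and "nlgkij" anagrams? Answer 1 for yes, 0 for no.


Strings: "fipheo", "nlgkij"
Sorted first:  efhiop
Sorted second: gijkln
Differ at position 0: 'e' vs 'g' => not anagrams

0


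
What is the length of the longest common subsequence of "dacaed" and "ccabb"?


LCS of "dacaed" and "ccabb"
DP table:
           c    c    a    b    b
      0    0    0    0    0    0
  d   0    0    0    0    0    0
  a   0    0    0    1    1    1
  c   0    1    1    1    1    1
  a   0    1    1    2    2    2
  e   0    1    1    2    2    2
  d   0    1    1    2    2    2
LCS length = dp[6][5] = 2

2


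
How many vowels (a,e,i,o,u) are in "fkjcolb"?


Input: fkjcolb
Checking each character:
  'f' at position 0: consonant
  'k' at position 1: consonant
  'j' at position 2: consonant
  'c' at position 3: consonant
  'o' at position 4: vowel (running total: 1)
  'l' at position 5: consonant
  'b' at position 6: consonant
Total vowels: 1

1


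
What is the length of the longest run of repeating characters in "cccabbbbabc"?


Input: "cccabbbbabc"
Scanning for longest run:
  Position 1 ('c'): continues run of 'c', length=2
  Position 2 ('c'): continues run of 'c', length=3
  Position 3 ('a'): new char, reset run to 1
  Position 4 ('b'): new char, reset run to 1
  Position 5 ('b'): continues run of 'b', length=2
  Position 6 ('b'): continues run of 'b', length=3
  Position 7 ('b'): continues run of 'b', length=4
  Position 8 ('a'): new char, reset run to 1
  Position 9 ('b'): new char, reset run to 1
  Position 10 ('c'): new char, reset run to 1
Longest run: 'b' with length 4

4


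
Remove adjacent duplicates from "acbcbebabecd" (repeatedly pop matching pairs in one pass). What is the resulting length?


Input: acbcbebabecd
Stack-based adjacent duplicate removal:
  Read 'a': push. Stack: a
  Read 'c': push. Stack: ac
  Read 'b': push. Stack: acb
  Read 'c': push. Stack: acbc
  Read 'b': push. Stack: acbcb
  Read 'e': push. Stack: acbcbe
  Read 'b': push. Stack: acbcbeb
  Read 'a': push. Stack: acbcbeba
  Read 'b': push. Stack: acbcbebab
  Read 'e': push. Stack: acbcbebabe
  Read 'c': push. Stack: acbcbebabec
  Read 'd': push. Stack: acbcbebabecd
Final stack: "acbcbebabecd" (length 12)

12


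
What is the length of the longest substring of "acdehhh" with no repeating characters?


Input: "acdehhh"
Sliding window (track last position of each char):
  Position 0 ('a'): window [0,0] length 1 -- new best
  Position 1 ('c'): window [0,1] length 2 -- new best
  Position 2 ('d'): window [0,2] length 3 -- new best
  Position 3 ('e'): window [0,3] length 4 -- new best
  Position 4 ('h'): window [0,4] length 5 -- new best
  Position 5 ('h'): repeat (last at 4), move window start to 5
  Position 5 ('h'): window [5,5] length 1
  Position 6 ('h'): repeat (last at 5), move window start to 6
  Position 6 ('h'): window [6,6] length 1
Longest substring with no repeats: "acdeh" with length 5

5


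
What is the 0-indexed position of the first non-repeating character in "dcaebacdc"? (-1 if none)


Input: dcaebacdc
Character frequencies:
  'a': 2
  'b': 1
  'c': 3
  'd': 2
  'e': 1
Scanning left to right for freq == 1:
  Position 0 ('d'): freq=2, skip
  Position 1 ('c'): freq=3, skip
  Position 2 ('a'): freq=2, skip
  Position 3 ('e'): unique! => answer = 3

3


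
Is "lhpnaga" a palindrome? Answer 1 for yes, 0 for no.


Input: lhpnaga
Reversed: aganphl
  Compare pos 0 ('l') with pos 6 ('a'): MISMATCH
  Compare pos 1 ('h') with pos 5 ('g'): MISMATCH
  Compare pos 2 ('p') with pos 4 ('a'): MISMATCH
Result: not a palindrome

0


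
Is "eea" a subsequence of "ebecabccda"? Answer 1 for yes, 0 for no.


Check if "eea" is a subsequence of "ebecabccda"
Greedy scan:
  Position 0 ('e'): matches sub[0] = 'e'
  Position 1 ('b'): no match needed
  Position 2 ('e'): matches sub[1] = 'e'
  Position 3 ('c'): no match needed
  Position 4 ('a'): matches sub[2] = 'a'
  Position 5 ('b'): no match needed
  Position 6 ('c'): no match needed
  Position 7 ('c'): no match needed
  Position 8 ('d'): no match needed
  Position 9 ('a'): no match needed
All 3 characters matched => is a subsequence

1


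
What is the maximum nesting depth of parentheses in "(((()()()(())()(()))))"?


Input: "(((()()()(())()(()))))"
Tracking depth:
  Position 0 '(': depth becomes 1
  Position 1 '(': depth becomes 2
  Position 2 '(': depth becomes 3
  Position 3 '(': depth becomes 4
  Position 4 ')': depth becomes 3
  Position 5 '(': depth becomes 4
  Position 6 ')': depth becomes 3
  Position 7 '(': depth becomes 4
  Position 8 ')': depth becomes 3
  Position 9 '(': depth becomes 4
  Position 10 '(': depth becomes 5
  Position 11 ')': depth becomes 4
  Position 12 ')': depth becomes 3
  Position 13 '(': depth becomes 4
  Position 14 ')': depth becomes 3
  Position 15 '(': depth becomes 4
  Position 16 '(': depth becomes 5
  Position 17 ')': depth becomes 4
  Position 18 ')': depth becomes 3
  Position 19 ')': depth becomes 2
  Position 20 ')': depth becomes 1
  Position 21 ')': depth becomes 0
Maximum depth reached: 5

5


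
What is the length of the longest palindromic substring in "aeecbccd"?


Input: "aeecbccd"
Checking substrings for palindromes:
  [3:6] "cbc" (len 3) => palindrome
  [1:3] "ee" (len 2) => palindrome
  [5:7] "cc" (len 2) => palindrome
Longest palindromic substring: "cbc" with length 3

3


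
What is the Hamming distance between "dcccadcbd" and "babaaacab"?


Comparing "dcccadcbd" and "babaaacab" position by position:
  Position 0: 'd' vs 'b' => differ
  Position 1: 'c' vs 'a' => differ
  Position 2: 'c' vs 'b' => differ
  Position 3: 'c' vs 'a' => differ
  Position 4: 'a' vs 'a' => same
  Position 5: 'd' vs 'a' => differ
  Position 6: 'c' vs 'c' => same
  Position 7: 'b' vs 'a' => differ
  Position 8: 'd' vs 'b' => differ
Total differences (Hamming distance): 7

7


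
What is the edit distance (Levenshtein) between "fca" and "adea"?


Computing edit distance: "fca" -> "adea"
DP table:
           a    d    e    a
      0    1    2    3    4
  f   1    1    2    3    4
  c   2    2    2    3    4
  a   3    2    3    3    3
Edit distance = dp[3][4] = 3

3


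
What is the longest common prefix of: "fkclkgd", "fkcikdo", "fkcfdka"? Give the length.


Words: fkclkgd, fkcikdo, fkcfdka
  Position 0: all 'f' => match
  Position 1: all 'k' => match
  Position 2: all 'c' => match
  Position 3: ('l', 'i', 'f') => mismatch, stop
LCP = "fkc" (length 3)

3


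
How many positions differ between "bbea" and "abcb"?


Comparing "bbea" and "abcb" position by position:
  Position 0: 'b' vs 'a' => DIFFER
  Position 1: 'b' vs 'b' => same
  Position 2: 'e' vs 'c' => DIFFER
  Position 3: 'a' vs 'b' => DIFFER
Positions that differ: 3

3


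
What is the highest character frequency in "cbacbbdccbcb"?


Input: cbacbbdccbcb
Character counts:
  'a': 1
  'b': 5
  'c': 5
  'd': 1
Maximum frequency: 5

5


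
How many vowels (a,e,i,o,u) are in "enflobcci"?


Input: enflobcci
Checking each character:
  'e' at position 0: vowel (running total: 1)
  'n' at position 1: consonant
  'f' at position 2: consonant
  'l' at position 3: consonant
  'o' at position 4: vowel (running total: 2)
  'b' at position 5: consonant
  'c' at position 6: consonant
  'c' at position 7: consonant
  'i' at position 8: vowel (running total: 3)
Total vowels: 3

3


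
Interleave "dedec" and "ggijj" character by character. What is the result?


Interleaving "dedec" and "ggijj":
  Position 0: 'd' from first, 'g' from second => "dg"
  Position 1: 'e' from first, 'g' from second => "eg"
  Position 2: 'd' from first, 'i' from second => "di"
  Position 3: 'e' from first, 'j' from second => "ej"
  Position 4: 'c' from first, 'j' from second => "cj"
Result: dgegdiejcj

dgegdiejcj


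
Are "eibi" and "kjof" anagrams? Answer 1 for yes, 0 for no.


Strings: "eibi", "kjof"
Sorted first:  beii
Sorted second: fjko
Differ at position 0: 'b' vs 'f' => not anagrams

0


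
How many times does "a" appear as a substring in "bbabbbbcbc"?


Searching for "a" in "bbabbbbcbc"
Scanning each position:
  Position 0: "b" => no
  Position 1: "b" => no
  Position 2: "a" => MATCH
  Position 3: "b" => no
  Position 4: "b" => no
  Position 5: "b" => no
  Position 6: "b" => no
  Position 7: "c" => no
  Position 8: "b" => no
  Position 9: "c" => no
Total occurrences: 1

1


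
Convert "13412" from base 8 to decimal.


Input: "13412" in base 8
Positional expansion:
  Digit '1' (value 1) x 8^4 = 4096
  Digit '3' (value 3) x 8^3 = 1536
  Digit '4' (value 4) x 8^2 = 256
  Digit '1' (value 1) x 8^1 = 8
  Digit '2' (value 2) x 8^0 = 2
Sum = 5898

5898


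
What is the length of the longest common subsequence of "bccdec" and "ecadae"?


LCS of "bccdec" and "ecadae"
DP table:
           e    c    a    d    a    e
      0    0    0    0    0    0    0
  b   0    0    0    0    0    0    0
  c   0    0    1    1    1    1    1
  c   0    0    1    1    1    1    1
  d   0    0    1    1    2    2    2
  e   0    1    1    1    2    2    3
  c   0    1    2    2    2    2    3
LCS length = dp[6][6] = 3

3


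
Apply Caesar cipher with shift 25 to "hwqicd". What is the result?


Caesar cipher: shift "hwqicd" by 25
  'h' (pos 7) + 25 = pos 6 = 'g'
  'w' (pos 22) + 25 = pos 21 = 'v'
  'q' (pos 16) + 25 = pos 15 = 'p'
  'i' (pos 8) + 25 = pos 7 = 'h'
  'c' (pos 2) + 25 = pos 1 = 'b'
  'd' (pos 3) + 25 = pos 2 = 'c'
Result: gvphbc

gvphbc


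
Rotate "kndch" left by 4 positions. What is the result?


Input: "kndch", rotate left by 4
First 4 characters: "kndc"
Remaining characters: "h"
Concatenate remaining + first: "h" + "kndc" = "hkndc"

hkndc


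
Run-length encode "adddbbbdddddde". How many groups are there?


Input: adddbbbdddddde
Scanning for consecutive runs:
  Group 1: 'a' x 1 (positions 0-0)
  Group 2: 'd' x 3 (positions 1-3)
  Group 3: 'b' x 3 (positions 4-6)
  Group 4: 'd' x 6 (positions 7-12)
  Group 5: 'e' x 1 (positions 13-13)
Total groups: 5

5


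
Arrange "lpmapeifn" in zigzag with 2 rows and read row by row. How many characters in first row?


Zigzag "lpmapeifn" into 2 rows:
Placing characters:
  'l' => row 0
  'p' => row 1
  'm' => row 0
  'a' => row 1
  'p' => row 0
  'e' => row 1
  'i' => row 0
  'f' => row 1
  'n' => row 0
Rows:
  Row 0: "lmpin"
  Row 1: "paef"
First row length: 5

5


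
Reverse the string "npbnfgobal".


Input: npbnfgobal
Reading characters right to left:
  Position 9: 'l'
  Position 8: 'a'
  Position 7: 'b'
  Position 6: 'o'
  Position 5: 'g'
  Position 4: 'f'
  Position 3: 'n'
  Position 2: 'b'
  Position 1: 'p'
  Position 0: 'n'
Reversed: labogfnbpn

labogfnbpn


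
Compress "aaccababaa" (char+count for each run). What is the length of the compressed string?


Input: aaccababaa
Runs:
  'a' x 2 => "a2"
  'c' x 2 => "c2"
  'a' x 1 => "a1"
  'b' x 1 => "b1"
  'a' x 1 => "a1"
  'b' x 1 => "b1"
  'a' x 2 => "a2"
Compressed: "a2c2a1b1a1b1a2"
Compressed length: 14

14


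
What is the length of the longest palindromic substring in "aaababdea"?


Input: "aaababdea"
Checking substrings for palindromes:
  [0:3] "aaa" (len 3) => palindrome
  [2:5] "aba" (len 3) => palindrome
  [3:6] "bab" (len 3) => palindrome
  [0:2] "aa" (len 2) => palindrome
  [1:3] "aa" (len 2) => palindrome
Longest palindromic substring: "aaa" with length 3

3


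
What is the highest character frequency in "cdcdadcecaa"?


Input: cdcdadcecaa
Character counts:
  'a': 3
  'c': 4
  'd': 3
  'e': 1
Maximum frequency: 4

4


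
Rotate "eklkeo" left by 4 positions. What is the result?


Input: "eklkeo", rotate left by 4
First 4 characters: "eklk"
Remaining characters: "eo"
Concatenate remaining + first: "eo" + "eklk" = "eoeklk"

eoeklk


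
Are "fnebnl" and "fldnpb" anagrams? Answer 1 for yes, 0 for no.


Strings: "fnebnl", "fldnpb"
Sorted first:  beflnn
Sorted second: bdflnp
Differ at position 1: 'e' vs 'd' => not anagrams

0


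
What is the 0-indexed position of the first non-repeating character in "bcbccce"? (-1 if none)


Input: bcbccce
Character frequencies:
  'b': 2
  'c': 4
  'e': 1
Scanning left to right for freq == 1:
  Position 0 ('b'): freq=2, skip
  Position 1 ('c'): freq=4, skip
  Position 2 ('b'): freq=2, skip
  Position 3 ('c'): freq=4, skip
  Position 4 ('c'): freq=4, skip
  Position 5 ('c'): freq=4, skip
  Position 6 ('e'): unique! => answer = 6

6


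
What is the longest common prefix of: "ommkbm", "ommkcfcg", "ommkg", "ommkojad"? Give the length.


Words: ommkbm, ommkcfcg, ommkg, ommkojad
  Position 0: all 'o' => match
  Position 1: all 'm' => match
  Position 2: all 'm' => match
  Position 3: all 'k' => match
  Position 4: ('b', 'c', 'g', 'o') => mismatch, stop
LCP = "ommk" (length 4)

4


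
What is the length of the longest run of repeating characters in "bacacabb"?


Input: "bacacabb"
Scanning for longest run:
  Position 1 ('a'): new char, reset run to 1
  Position 2 ('c'): new char, reset run to 1
  Position 3 ('a'): new char, reset run to 1
  Position 4 ('c'): new char, reset run to 1
  Position 5 ('a'): new char, reset run to 1
  Position 6 ('b'): new char, reset run to 1
  Position 7 ('b'): continues run of 'b', length=2
Longest run: 'b' with length 2

2


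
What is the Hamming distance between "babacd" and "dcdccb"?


Comparing "babacd" and "dcdccb" position by position:
  Position 0: 'b' vs 'd' => differ
  Position 1: 'a' vs 'c' => differ
  Position 2: 'b' vs 'd' => differ
  Position 3: 'a' vs 'c' => differ
  Position 4: 'c' vs 'c' => same
  Position 5: 'd' vs 'b' => differ
Total differences (Hamming distance): 5

5


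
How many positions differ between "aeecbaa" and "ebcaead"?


Comparing "aeecbaa" and "ebcaead" position by position:
  Position 0: 'a' vs 'e' => DIFFER
  Position 1: 'e' vs 'b' => DIFFER
  Position 2: 'e' vs 'c' => DIFFER
  Position 3: 'c' vs 'a' => DIFFER
  Position 4: 'b' vs 'e' => DIFFER
  Position 5: 'a' vs 'a' => same
  Position 6: 'a' vs 'd' => DIFFER
Positions that differ: 6

6


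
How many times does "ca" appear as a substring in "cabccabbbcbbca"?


Searching for "ca" in "cabccabbbcbbca"
Scanning each position:
  Position 0: "ca" => MATCH
  Position 1: "ab" => no
  Position 2: "bc" => no
  Position 3: "cc" => no
  Position 4: "ca" => MATCH
  Position 5: "ab" => no
  Position 6: "bb" => no
  Position 7: "bb" => no
  Position 8: "bc" => no
  Position 9: "cb" => no
  Position 10: "bb" => no
  Position 11: "bc" => no
  Position 12: "ca" => MATCH
Total occurrences: 3

3


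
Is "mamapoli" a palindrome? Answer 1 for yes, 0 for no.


Input: mamapoli
Reversed: ilopamam
  Compare pos 0 ('m') with pos 7 ('i'): MISMATCH
  Compare pos 1 ('a') with pos 6 ('l'): MISMATCH
  Compare pos 2 ('m') with pos 5 ('o'): MISMATCH
  Compare pos 3 ('a') with pos 4 ('p'): MISMATCH
Result: not a palindrome

0


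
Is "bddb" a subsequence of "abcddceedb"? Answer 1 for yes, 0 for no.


Check if "bddb" is a subsequence of "abcddceedb"
Greedy scan:
  Position 0 ('a'): no match needed
  Position 1 ('b'): matches sub[0] = 'b'
  Position 2 ('c'): no match needed
  Position 3 ('d'): matches sub[1] = 'd'
  Position 4 ('d'): matches sub[2] = 'd'
  Position 5 ('c'): no match needed
  Position 6 ('e'): no match needed
  Position 7 ('e'): no match needed
  Position 8 ('d'): no match needed
  Position 9 ('b'): matches sub[3] = 'b'
All 4 characters matched => is a subsequence

1


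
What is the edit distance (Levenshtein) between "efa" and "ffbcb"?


Computing edit distance: "efa" -> "ffbcb"
DP table:
           f    f    b    c    b
      0    1    2    3    4    5
  e   1    1    2    3    4    5
  f   2    1    1    2    3    4
  a   3    2    2    2    3    4
Edit distance = dp[3][5] = 4

4


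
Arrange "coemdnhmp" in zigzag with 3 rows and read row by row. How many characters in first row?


Zigzag "coemdnhmp" into 3 rows:
Placing characters:
  'c' => row 0
  'o' => row 1
  'e' => row 2
  'm' => row 1
  'd' => row 0
  'n' => row 1
  'h' => row 2
  'm' => row 1
  'p' => row 0
Rows:
  Row 0: "cdp"
  Row 1: "omnm"
  Row 2: "eh"
First row length: 3

3


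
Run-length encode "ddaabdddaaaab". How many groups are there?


Input: ddaabdddaaaab
Scanning for consecutive runs:
  Group 1: 'd' x 2 (positions 0-1)
  Group 2: 'a' x 2 (positions 2-3)
  Group 3: 'b' x 1 (positions 4-4)
  Group 4: 'd' x 3 (positions 5-7)
  Group 5: 'a' x 4 (positions 8-11)
  Group 6: 'b' x 1 (positions 12-12)
Total groups: 6

6


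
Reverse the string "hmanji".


Input: hmanji
Reading characters right to left:
  Position 5: 'i'
  Position 4: 'j'
  Position 3: 'n'
  Position 2: 'a'
  Position 1: 'm'
  Position 0: 'h'
Reversed: ijnamh

ijnamh


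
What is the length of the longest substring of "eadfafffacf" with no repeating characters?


Input: "eadfafffacf"
Sliding window (track last position of each char):
  Position 0 ('e'): window [0,0] length 1 -- new best
  Position 1 ('a'): window [0,1] length 2 -- new best
  Position 2 ('d'): window [0,2] length 3 -- new best
  Position 3 ('f'): window [0,3] length 4 -- new best
  Position 4 ('a'): repeat (last at 1), move window start to 2
  Position 4 ('a'): window [2,4] length 3
  Position 5 ('f'): repeat (last at 3), move window start to 4
  Position 5 ('f'): window [4,5] length 2
  Position 6 ('f'): repeat (last at 5), move window start to 6
  Position 6 ('f'): window [6,6] length 1
  Position 7 ('f'): repeat (last at 6), move window start to 7
  Position 7 ('f'): window [7,7] length 1
  Position 8 ('a'): window [7,8] length 2
  Position 9 ('c'): window [7,9] length 3
  Position 10 ('f'): repeat (last at 7), move window start to 8
  Position 10 ('f'): window [8,10] length 3
Longest substring with no repeats: "eadf" with length 4

4


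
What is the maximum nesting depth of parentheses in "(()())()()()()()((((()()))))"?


Input: "(()())()()()()()((((()()))))"
Tracking depth:
  Position 0 '(': depth becomes 1
  Position 1 '(': depth becomes 2
  Position 2 ')': depth becomes 1
  Position 3 '(': depth becomes 2
  Position 4 ')': depth becomes 1
  Position 5 ')': depth becomes 0
  Position 6 '(': depth becomes 1
  Position 7 ')': depth becomes 0
  Position 8 '(': depth becomes 1
  Position 9 ')': depth becomes 0
  Position 10 '(': depth becomes 1
  Position 11 ')': depth becomes 0
  Position 12 '(': depth becomes 1
  Position 13 ')': depth becomes 0
  Position 14 '(': depth becomes 1
  Position 15 ')': depth becomes 0
  Position 16 '(': depth becomes 1
  Position 17 '(': depth becomes 2
  Position 18 '(': depth becomes 3
  Position 19 '(': depth becomes 4
  Position 20 '(': depth becomes 5
  Position 21 ')': depth becomes 4
  Position 22 '(': depth becomes 5
  Position 23 ')': depth becomes 4
  Position 24 ')': depth becomes 3
  Position 25 ')': depth becomes 2
  Position 26 ')': depth becomes 1
  Position 27 ')': depth becomes 0
Maximum depth reached: 5

5
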